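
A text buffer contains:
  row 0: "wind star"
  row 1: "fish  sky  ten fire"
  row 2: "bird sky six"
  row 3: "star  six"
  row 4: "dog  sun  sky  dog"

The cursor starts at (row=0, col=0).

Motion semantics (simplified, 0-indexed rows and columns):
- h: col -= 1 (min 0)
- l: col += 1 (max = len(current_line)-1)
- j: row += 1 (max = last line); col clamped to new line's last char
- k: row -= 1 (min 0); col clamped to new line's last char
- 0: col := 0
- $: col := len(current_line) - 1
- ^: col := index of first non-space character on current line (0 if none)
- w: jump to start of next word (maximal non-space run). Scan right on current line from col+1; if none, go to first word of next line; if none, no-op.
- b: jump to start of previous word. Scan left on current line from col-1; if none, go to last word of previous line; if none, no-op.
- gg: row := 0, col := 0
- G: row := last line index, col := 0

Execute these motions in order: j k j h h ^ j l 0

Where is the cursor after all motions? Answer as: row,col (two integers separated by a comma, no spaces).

After 1 (j): row=1 col=0 char='f'
After 2 (k): row=0 col=0 char='w'
After 3 (j): row=1 col=0 char='f'
After 4 (h): row=1 col=0 char='f'
After 5 (h): row=1 col=0 char='f'
After 6 (^): row=1 col=0 char='f'
After 7 (j): row=2 col=0 char='b'
After 8 (l): row=2 col=1 char='i'
After 9 (0): row=2 col=0 char='b'

Answer: 2,0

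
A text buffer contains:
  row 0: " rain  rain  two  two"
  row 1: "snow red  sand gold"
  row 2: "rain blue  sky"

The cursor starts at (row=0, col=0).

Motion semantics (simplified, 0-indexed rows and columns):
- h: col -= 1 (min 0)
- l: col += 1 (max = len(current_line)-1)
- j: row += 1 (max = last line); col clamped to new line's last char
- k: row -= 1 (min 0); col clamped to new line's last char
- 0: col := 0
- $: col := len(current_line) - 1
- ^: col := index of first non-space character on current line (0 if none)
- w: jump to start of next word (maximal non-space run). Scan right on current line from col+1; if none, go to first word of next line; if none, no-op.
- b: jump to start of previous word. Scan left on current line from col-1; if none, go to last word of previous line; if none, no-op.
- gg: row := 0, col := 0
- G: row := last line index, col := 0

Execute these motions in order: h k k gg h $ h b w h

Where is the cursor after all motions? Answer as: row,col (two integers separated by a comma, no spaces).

After 1 (h): row=0 col=0 char='_'
After 2 (k): row=0 col=0 char='_'
After 3 (k): row=0 col=0 char='_'
After 4 (gg): row=0 col=0 char='_'
After 5 (h): row=0 col=0 char='_'
After 6 ($): row=0 col=20 char='o'
After 7 (h): row=0 col=19 char='w'
After 8 (b): row=0 col=18 char='t'
After 9 (w): row=1 col=0 char='s'
After 10 (h): row=1 col=0 char='s'

Answer: 1,0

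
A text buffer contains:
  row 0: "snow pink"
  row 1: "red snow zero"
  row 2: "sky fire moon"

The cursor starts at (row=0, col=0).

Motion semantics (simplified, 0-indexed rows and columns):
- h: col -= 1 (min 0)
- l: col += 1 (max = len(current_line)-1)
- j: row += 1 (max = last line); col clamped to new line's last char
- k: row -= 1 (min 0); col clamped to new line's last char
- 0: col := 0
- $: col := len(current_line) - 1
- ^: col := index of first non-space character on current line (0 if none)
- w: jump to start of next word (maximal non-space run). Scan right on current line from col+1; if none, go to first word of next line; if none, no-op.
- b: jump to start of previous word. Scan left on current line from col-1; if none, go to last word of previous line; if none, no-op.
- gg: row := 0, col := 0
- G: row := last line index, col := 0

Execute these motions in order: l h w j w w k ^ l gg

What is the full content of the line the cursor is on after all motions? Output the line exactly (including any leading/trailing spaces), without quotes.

Answer: snow pink

Derivation:
After 1 (l): row=0 col=1 char='n'
After 2 (h): row=0 col=0 char='s'
After 3 (w): row=0 col=5 char='p'
After 4 (j): row=1 col=5 char='n'
After 5 (w): row=1 col=9 char='z'
After 6 (w): row=2 col=0 char='s'
After 7 (k): row=1 col=0 char='r'
After 8 (^): row=1 col=0 char='r'
After 9 (l): row=1 col=1 char='e'
After 10 (gg): row=0 col=0 char='s'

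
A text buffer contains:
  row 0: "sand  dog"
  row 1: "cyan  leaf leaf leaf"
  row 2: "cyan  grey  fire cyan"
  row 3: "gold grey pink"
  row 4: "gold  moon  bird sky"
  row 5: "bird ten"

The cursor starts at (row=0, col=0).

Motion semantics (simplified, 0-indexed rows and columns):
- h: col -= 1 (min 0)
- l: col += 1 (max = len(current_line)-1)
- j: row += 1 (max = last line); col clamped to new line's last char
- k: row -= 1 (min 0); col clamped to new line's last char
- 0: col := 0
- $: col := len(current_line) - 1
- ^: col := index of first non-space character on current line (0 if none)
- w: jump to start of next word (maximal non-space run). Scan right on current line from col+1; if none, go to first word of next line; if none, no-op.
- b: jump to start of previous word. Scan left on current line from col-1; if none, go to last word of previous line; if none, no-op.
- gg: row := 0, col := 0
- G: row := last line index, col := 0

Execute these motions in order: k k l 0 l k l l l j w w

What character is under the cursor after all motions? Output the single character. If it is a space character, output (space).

After 1 (k): row=0 col=0 char='s'
After 2 (k): row=0 col=0 char='s'
After 3 (l): row=0 col=1 char='a'
After 4 (0): row=0 col=0 char='s'
After 5 (l): row=0 col=1 char='a'
After 6 (k): row=0 col=1 char='a'
After 7 (l): row=0 col=2 char='n'
After 8 (l): row=0 col=3 char='d'
After 9 (l): row=0 col=4 char='_'
After 10 (j): row=1 col=4 char='_'
After 11 (w): row=1 col=6 char='l'
After 12 (w): row=1 col=11 char='l'

Answer: l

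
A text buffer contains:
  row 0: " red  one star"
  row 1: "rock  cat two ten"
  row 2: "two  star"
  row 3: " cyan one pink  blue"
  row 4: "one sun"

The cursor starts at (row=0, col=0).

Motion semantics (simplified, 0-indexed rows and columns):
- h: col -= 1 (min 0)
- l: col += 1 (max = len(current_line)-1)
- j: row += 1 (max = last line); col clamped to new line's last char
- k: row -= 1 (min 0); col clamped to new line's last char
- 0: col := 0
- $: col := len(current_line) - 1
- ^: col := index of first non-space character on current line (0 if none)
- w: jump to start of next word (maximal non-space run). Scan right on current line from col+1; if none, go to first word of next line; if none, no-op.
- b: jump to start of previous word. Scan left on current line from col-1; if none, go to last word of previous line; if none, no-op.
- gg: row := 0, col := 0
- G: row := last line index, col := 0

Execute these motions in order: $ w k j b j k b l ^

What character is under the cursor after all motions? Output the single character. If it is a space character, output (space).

After 1 ($): row=0 col=13 char='r'
After 2 (w): row=1 col=0 char='r'
After 3 (k): row=0 col=0 char='_'
After 4 (j): row=1 col=0 char='r'
After 5 (b): row=0 col=10 char='s'
After 6 (j): row=1 col=10 char='t'
After 7 (k): row=0 col=10 char='s'
After 8 (b): row=0 col=6 char='o'
After 9 (l): row=0 col=7 char='n'
After 10 (^): row=0 col=1 char='r'

Answer: r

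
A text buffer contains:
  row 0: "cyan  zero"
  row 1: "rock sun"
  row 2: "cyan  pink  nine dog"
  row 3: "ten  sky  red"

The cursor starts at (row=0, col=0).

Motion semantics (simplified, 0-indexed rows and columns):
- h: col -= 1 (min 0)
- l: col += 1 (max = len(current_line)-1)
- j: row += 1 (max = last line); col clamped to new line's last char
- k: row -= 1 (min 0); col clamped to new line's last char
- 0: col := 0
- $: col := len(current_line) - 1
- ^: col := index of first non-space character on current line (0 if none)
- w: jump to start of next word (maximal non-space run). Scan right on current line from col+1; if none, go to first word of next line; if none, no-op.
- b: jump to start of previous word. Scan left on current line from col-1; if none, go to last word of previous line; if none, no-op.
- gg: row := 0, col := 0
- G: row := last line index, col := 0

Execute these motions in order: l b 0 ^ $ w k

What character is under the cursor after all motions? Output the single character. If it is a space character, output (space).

Answer: c

Derivation:
After 1 (l): row=0 col=1 char='y'
After 2 (b): row=0 col=0 char='c'
After 3 (0): row=0 col=0 char='c'
After 4 (^): row=0 col=0 char='c'
After 5 ($): row=0 col=9 char='o'
After 6 (w): row=1 col=0 char='r'
After 7 (k): row=0 col=0 char='c'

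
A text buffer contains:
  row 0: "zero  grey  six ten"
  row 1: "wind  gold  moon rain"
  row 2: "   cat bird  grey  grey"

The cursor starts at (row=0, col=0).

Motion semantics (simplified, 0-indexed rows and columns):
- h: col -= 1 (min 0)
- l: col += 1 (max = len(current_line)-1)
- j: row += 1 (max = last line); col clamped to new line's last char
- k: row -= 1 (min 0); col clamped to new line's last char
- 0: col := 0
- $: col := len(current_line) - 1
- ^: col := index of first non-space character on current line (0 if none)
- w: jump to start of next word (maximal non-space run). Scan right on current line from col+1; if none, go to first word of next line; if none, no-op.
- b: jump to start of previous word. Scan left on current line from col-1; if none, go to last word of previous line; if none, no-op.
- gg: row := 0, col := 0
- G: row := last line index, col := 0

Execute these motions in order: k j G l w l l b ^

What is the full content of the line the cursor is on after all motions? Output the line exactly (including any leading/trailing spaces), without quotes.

Answer:    cat bird  grey  grey

Derivation:
After 1 (k): row=0 col=0 char='z'
After 2 (j): row=1 col=0 char='w'
After 3 (G): row=2 col=0 char='_'
After 4 (l): row=2 col=1 char='_'
After 5 (w): row=2 col=3 char='c'
After 6 (l): row=2 col=4 char='a'
After 7 (l): row=2 col=5 char='t'
After 8 (b): row=2 col=3 char='c'
After 9 (^): row=2 col=3 char='c'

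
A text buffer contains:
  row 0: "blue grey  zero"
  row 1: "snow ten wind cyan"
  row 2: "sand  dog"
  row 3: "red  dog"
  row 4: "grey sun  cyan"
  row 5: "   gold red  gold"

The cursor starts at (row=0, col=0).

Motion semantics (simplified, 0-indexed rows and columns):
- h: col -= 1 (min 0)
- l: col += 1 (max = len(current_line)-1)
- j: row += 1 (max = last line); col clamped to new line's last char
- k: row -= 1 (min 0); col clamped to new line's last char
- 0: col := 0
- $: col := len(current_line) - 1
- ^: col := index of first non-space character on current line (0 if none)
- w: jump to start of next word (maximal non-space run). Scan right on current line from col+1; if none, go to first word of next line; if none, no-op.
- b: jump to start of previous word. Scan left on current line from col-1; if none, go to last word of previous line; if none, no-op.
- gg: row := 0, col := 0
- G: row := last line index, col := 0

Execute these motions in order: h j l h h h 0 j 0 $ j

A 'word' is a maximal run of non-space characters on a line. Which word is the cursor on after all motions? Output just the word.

After 1 (h): row=0 col=0 char='b'
After 2 (j): row=1 col=0 char='s'
After 3 (l): row=1 col=1 char='n'
After 4 (h): row=1 col=0 char='s'
After 5 (h): row=1 col=0 char='s'
After 6 (h): row=1 col=0 char='s'
After 7 (0): row=1 col=0 char='s'
After 8 (j): row=2 col=0 char='s'
After 9 (0): row=2 col=0 char='s'
After 10 ($): row=2 col=8 char='g'
After 11 (j): row=3 col=7 char='g'

Answer: dog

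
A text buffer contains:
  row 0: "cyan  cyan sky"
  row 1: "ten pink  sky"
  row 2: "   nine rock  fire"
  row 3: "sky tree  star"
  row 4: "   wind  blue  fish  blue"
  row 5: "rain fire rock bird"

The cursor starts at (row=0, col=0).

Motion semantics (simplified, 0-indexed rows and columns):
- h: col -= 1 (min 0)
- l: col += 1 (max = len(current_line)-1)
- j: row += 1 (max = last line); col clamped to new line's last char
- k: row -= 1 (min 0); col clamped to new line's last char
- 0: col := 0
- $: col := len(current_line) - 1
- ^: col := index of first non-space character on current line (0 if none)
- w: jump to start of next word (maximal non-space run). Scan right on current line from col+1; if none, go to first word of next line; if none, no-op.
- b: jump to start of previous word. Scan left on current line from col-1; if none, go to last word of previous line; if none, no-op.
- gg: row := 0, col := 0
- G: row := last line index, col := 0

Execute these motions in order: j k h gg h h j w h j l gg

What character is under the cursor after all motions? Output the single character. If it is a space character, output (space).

After 1 (j): row=1 col=0 char='t'
After 2 (k): row=0 col=0 char='c'
After 3 (h): row=0 col=0 char='c'
After 4 (gg): row=0 col=0 char='c'
After 5 (h): row=0 col=0 char='c'
After 6 (h): row=0 col=0 char='c'
After 7 (j): row=1 col=0 char='t'
After 8 (w): row=1 col=4 char='p'
After 9 (h): row=1 col=3 char='_'
After 10 (j): row=2 col=3 char='n'
After 11 (l): row=2 col=4 char='i'
After 12 (gg): row=0 col=0 char='c'

Answer: c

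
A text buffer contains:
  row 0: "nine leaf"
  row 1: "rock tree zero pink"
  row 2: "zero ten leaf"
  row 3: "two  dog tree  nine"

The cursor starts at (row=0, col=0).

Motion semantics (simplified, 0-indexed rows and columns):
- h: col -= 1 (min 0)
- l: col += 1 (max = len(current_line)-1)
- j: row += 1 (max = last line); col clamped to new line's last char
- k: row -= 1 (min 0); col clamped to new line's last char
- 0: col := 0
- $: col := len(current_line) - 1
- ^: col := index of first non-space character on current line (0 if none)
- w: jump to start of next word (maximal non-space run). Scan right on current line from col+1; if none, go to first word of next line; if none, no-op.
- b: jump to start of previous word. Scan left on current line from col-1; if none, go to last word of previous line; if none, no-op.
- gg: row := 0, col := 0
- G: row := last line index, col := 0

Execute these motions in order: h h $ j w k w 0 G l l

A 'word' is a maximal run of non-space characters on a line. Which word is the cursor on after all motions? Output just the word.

After 1 (h): row=0 col=0 char='n'
After 2 (h): row=0 col=0 char='n'
After 3 ($): row=0 col=8 char='f'
After 4 (j): row=1 col=8 char='e'
After 5 (w): row=1 col=10 char='z'
After 6 (k): row=0 col=8 char='f'
After 7 (w): row=1 col=0 char='r'
After 8 (0): row=1 col=0 char='r'
After 9 (G): row=3 col=0 char='t'
After 10 (l): row=3 col=1 char='w'
After 11 (l): row=3 col=2 char='o'

Answer: two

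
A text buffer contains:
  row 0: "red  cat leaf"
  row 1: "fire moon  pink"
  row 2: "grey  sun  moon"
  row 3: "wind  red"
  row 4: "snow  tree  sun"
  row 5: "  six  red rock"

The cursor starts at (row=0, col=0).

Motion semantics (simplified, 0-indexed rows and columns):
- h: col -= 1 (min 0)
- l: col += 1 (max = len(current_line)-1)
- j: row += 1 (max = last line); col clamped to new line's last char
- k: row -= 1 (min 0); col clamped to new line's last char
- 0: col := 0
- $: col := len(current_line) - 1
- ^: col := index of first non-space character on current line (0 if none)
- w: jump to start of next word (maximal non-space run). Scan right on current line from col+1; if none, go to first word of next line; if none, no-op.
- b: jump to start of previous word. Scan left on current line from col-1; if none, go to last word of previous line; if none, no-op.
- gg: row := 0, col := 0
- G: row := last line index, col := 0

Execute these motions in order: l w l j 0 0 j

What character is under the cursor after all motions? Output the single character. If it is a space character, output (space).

After 1 (l): row=0 col=1 char='e'
After 2 (w): row=0 col=5 char='c'
After 3 (l): row=0 col=6 char='a'
After 4 (j): row=1 col=6 char='o'
After 5 (0): row=1 col=0 char='f'
After 6 (0): row=1 col=0 char='f'
After 7 (j): row=2 col=0 char='g'

Answer: g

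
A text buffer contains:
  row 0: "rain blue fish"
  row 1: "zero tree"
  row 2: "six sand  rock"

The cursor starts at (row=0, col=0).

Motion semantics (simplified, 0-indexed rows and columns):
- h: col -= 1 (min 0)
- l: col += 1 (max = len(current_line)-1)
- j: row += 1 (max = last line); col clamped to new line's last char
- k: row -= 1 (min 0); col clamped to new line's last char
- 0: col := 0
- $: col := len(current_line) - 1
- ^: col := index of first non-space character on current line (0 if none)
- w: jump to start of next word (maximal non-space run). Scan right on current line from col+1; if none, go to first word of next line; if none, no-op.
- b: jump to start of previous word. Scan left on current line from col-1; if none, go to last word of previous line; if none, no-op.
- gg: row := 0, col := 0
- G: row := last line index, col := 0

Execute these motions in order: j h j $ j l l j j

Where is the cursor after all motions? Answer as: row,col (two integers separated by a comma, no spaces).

After 1 (j): row=1 col=0 char='z'
After 2 (h): row=1 col=0 char='z'
After 3 (j): row=2 col=0 char='s'
After 4 ($): row=2 col=13 char='k'
After 5 (j): row=2 col=13 char='k'
After 6 (l): row=2 col=13 char='k'
After 7 (l): row=2 col=13 char='k'
After 8 (j): row=2 col=13 char='k'
After 9 (j): row=2 col=13 char='k'

Answer: 2,13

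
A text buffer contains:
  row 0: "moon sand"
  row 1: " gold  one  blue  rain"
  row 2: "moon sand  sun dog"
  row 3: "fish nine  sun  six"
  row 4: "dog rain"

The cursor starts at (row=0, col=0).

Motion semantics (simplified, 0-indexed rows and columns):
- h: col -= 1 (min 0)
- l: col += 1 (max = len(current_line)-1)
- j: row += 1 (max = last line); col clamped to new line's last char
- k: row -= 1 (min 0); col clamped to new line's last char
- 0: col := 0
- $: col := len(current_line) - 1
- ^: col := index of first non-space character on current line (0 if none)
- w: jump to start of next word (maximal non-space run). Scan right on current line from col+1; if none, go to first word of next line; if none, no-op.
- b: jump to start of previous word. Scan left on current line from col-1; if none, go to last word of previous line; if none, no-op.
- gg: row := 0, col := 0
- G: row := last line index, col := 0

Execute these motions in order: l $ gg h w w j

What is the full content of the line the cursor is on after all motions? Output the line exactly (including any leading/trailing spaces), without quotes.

Answer: moon sand  sun dog

Derivation:
After 1 (l): row=0 col=1 char='o'
After 2 ($): row=0 col=8 char='d'
After 3 (gg): row=0 col=0 char='m'
After 4 (h): row=0 col=0 char='m'
After 5 (w): row=0 col=5 char='s'
After 6 (w): row=1 col=1 char='g'
After 7 (j): row=2 col=1 char='o'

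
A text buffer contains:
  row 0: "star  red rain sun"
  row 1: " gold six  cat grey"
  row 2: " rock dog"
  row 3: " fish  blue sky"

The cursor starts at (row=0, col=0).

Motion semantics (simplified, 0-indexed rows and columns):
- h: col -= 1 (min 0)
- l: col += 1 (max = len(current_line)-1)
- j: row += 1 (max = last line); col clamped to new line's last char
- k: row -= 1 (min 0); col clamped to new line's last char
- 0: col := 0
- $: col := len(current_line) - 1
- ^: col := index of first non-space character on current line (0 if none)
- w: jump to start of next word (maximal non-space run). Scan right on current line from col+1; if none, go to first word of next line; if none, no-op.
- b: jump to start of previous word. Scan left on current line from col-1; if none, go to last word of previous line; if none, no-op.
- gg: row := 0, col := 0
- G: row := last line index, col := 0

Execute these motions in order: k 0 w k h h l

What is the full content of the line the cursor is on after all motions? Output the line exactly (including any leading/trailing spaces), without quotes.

After 1 (k): row=0 col=0 char='s'
After 2 (0): row=0 col=0 char='s'
After 3 (w): row=0 col=6 char='r'
After 4 (k): row=0 col=6 char='r'
After 5 (h): row=0 col=5 char='_'
After 6 (h): row=0 col=4 char='_'
After 7 (l): row=0 col=5 char='_'

Answer: star  red rain sun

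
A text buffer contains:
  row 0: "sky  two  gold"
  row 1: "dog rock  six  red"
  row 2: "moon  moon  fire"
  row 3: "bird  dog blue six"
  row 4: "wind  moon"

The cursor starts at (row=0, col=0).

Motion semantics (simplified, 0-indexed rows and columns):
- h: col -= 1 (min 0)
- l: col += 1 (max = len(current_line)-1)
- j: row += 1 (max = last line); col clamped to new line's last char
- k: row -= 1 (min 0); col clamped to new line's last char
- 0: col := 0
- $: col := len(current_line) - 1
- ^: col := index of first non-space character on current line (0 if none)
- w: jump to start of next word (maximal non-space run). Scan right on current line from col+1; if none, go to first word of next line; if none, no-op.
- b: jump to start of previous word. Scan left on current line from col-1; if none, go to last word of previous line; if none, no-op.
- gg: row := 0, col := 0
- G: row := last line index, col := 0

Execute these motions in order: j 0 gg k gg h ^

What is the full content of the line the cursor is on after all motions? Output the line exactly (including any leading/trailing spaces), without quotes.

Answer: sky  two  gold

Derivation:
After 1 (j): row=1 col=0 char='d'
After 2 (0): row=1 col=0 char='d'
After 3 (gg): row=0 col=0 char='s'
After 4 (k): row=0 col=0 char='s'
After 5 (gg): row=0 col=0 char='s'
After 6 (h): row=0 col=0 char='s'
After 7 (^): row=0 col=0 char='s'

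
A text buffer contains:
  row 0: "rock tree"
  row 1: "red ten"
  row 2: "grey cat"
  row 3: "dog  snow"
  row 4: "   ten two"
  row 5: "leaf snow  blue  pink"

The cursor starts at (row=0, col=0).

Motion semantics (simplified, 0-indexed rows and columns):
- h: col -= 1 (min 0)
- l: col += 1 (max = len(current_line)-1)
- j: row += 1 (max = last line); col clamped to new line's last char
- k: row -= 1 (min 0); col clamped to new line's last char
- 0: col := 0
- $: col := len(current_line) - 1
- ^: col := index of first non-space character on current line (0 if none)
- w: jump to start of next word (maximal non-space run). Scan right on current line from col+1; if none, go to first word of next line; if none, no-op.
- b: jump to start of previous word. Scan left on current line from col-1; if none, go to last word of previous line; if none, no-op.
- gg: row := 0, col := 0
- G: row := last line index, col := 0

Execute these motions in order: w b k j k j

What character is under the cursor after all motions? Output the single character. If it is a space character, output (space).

Answer: r

Derivation:
After 1 (w): row=0 col=5 char='t'
After 2 (b): row=0 col=0 char='r'
After 3 (k): row=0 col=0 char='r'
After 4 (j): row=1 col=0 char='r'
After 5 (k): row=0 col=0 char='r'
After 6 (j): row=1 col=0 char='r'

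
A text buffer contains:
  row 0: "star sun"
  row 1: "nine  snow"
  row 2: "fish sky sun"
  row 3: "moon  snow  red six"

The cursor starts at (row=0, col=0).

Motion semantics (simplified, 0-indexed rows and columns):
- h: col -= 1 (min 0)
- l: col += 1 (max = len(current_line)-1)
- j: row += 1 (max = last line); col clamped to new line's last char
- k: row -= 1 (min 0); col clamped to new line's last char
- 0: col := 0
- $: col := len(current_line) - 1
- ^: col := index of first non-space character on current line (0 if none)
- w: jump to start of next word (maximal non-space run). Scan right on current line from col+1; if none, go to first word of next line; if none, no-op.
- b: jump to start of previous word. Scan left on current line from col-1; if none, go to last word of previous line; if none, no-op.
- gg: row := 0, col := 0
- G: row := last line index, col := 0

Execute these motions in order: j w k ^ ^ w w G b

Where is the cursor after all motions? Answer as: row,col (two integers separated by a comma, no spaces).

After 1 (j): row=1 col=0 char='n'
After 2 (w): row=1 col=6 char='s'
After 3 (k): row=0 col=6 char='u'
After 4 (^): row=0 col=0 char='s'
After 5 (^): row=0 col=0 char='s'
After 6 (w): row=0 col=5 char='s'
After 7 (w): row=1 col=0 char='n'
After 8 (G): row=3 col=0 char='m'
After 9 (b): row=2 col=9 char='s'

Answer: 2,9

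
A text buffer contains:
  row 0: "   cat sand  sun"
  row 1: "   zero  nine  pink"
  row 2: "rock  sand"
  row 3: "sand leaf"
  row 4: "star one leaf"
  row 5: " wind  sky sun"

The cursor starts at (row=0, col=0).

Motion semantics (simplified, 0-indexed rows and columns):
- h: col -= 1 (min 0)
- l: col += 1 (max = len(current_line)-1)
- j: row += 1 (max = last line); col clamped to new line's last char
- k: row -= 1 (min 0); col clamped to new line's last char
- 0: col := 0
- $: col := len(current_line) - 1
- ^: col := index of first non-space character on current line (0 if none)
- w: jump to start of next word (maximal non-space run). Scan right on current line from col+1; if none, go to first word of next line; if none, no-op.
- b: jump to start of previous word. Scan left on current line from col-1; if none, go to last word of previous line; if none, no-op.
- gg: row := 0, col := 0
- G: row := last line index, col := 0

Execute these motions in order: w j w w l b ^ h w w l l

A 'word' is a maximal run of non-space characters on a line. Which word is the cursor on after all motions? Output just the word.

Answer: nine

Derivation:
After 1 (w): row=0 col=3 char='c'
After 2 (j): row=1 col=3 char='z'
After 3 (w): row=1 col=9 char='n'
After 4 (w): row=1 col=15 char='p'
After 5 (l): row=1 col=16 char='i'
After 6 (b): row=1 col=15 char='p'
After 7 (^): row=1 col=3 char='z'
After 8 (h): row=1 col=2 char='_'
After 9 (w): row=1 col=3 char='z'
After 10 (w): row=1 col=9 char='n'
After 11 (l): row=1 col=10 char='i'
After 12 (l): row=1 col=11 char='n'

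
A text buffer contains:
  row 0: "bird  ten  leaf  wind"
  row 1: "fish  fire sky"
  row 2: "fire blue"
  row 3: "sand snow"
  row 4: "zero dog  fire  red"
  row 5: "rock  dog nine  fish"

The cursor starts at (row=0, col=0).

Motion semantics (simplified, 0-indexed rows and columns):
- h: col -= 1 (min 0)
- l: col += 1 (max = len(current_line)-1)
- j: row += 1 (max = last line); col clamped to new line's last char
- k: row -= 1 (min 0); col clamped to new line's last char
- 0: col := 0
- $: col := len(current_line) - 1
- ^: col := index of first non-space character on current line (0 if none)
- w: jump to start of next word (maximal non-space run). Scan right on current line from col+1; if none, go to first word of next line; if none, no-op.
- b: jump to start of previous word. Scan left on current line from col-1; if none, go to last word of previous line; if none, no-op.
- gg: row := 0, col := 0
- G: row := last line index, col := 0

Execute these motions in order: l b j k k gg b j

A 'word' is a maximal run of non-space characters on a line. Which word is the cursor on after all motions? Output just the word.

Answer: fish

Derivation:
After 1 (l): row=0 col=1 char='i'
After 2 (b): row=0 col=0 char='b'
After 3 (j): row=1 col=0 char='f'
After 4 (k): row=0 col=0 char='b'
After 5 (k): row=0 col=0 char='b'
After 6 (gg): row=0 col=0 char='b'
After 7 (b): row=0 col=0 char='b'
After 8 (j): row=1 col=0 char='f'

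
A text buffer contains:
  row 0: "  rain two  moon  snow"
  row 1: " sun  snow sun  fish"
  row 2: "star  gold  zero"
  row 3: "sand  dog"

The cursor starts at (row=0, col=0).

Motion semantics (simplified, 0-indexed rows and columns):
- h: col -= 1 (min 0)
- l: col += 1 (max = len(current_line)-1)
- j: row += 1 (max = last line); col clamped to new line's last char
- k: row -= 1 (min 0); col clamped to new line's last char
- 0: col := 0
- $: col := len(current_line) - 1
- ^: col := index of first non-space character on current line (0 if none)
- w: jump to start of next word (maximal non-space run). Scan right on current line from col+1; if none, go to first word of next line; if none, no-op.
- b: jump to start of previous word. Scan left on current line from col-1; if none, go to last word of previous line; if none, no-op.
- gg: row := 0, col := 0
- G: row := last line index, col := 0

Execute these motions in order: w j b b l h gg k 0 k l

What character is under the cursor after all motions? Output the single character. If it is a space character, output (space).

Answer: (space)

Derivation:
After 1 (w): row=0 col=2 char='r'
After 2 (j): row=1 col=2 char='u'
After 3 (b): row=1 col=1 char='s'
After 4 (b): row=0 col=18 char='s'
After 5 (l): row=0 col=19 char='n'
After 6 (h): row=0 col=18 char='s'
After 7 (gg): row=0 col=0 char='_'
After 8 (k): row=0 col=0 char='_'
After 9 (0): row=0 col=0 char='_'
After 10 (k): row=0 col=0 char='_'
After 11 (l): row=0 col=1 char='_'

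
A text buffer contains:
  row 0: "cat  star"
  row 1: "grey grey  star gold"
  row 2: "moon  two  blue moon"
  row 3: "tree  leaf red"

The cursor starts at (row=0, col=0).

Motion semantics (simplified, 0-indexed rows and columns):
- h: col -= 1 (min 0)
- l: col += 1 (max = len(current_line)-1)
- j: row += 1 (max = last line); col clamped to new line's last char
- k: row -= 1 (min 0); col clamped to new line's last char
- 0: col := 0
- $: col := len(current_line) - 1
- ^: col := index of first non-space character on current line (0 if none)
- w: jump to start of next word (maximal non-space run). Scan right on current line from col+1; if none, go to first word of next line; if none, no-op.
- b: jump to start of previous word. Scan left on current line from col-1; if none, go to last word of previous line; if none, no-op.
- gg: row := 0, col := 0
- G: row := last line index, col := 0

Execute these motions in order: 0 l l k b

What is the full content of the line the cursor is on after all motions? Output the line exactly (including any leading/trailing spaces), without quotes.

After 1 (0): row=0 col=0 char='c'
After 2 (l): row=0 col=1 char='a'
After 3 (l): row=0 col=2 char='t'
After 4 (k): row=0 col=2 char='t'
After 5 (b): row=0 col=0 char='c'

Answer: cat  star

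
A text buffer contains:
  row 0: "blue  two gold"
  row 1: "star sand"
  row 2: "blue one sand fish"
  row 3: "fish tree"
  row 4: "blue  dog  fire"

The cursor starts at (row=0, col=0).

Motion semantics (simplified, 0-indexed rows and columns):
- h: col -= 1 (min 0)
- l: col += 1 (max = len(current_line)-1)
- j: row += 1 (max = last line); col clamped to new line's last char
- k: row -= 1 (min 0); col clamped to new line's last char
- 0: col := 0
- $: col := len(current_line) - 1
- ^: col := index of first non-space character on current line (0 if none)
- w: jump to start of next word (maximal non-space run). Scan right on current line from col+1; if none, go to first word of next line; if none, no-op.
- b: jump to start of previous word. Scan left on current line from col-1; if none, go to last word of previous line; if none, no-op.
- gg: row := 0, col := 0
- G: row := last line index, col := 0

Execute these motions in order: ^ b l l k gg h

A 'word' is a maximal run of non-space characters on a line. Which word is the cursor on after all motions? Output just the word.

After 1 (^): row=0 col=0 char='b'
After 2 (b): row=0 col=0 char='b'
After 3 (l): row=0 col=1 char='l'
After 4 (l): row=0 col=2 char='u'
After 5 (k): row=0 col=2 char='u'
After 6 (gg): row=0 col=0 char='b'
After 7 (h): row=0 col=0 char='b'

Answer: blue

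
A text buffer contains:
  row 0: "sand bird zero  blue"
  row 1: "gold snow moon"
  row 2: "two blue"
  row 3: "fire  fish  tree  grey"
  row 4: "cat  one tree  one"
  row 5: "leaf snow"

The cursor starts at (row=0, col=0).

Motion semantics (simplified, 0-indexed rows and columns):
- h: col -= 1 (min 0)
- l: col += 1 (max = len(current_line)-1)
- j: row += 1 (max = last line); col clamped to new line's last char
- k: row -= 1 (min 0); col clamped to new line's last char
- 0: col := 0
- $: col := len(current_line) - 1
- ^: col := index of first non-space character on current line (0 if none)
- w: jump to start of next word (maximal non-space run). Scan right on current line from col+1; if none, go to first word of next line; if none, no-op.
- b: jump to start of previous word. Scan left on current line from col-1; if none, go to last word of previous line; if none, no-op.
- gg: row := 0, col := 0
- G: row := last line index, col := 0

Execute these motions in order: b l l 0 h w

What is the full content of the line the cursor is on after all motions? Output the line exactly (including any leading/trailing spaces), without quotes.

After 1 (b): row=0 col=0 char='s'
After 2 (l): row=0 col=1 char='a'
After 3 (l): row=0 col=2 char='n'
After 4 (0): row=0 col=0 char='s'
After 5 (h): row=0 col=0 char='s'
After 6 (w): row=0 col=5 char='b'

Answer: sand bird zero  blue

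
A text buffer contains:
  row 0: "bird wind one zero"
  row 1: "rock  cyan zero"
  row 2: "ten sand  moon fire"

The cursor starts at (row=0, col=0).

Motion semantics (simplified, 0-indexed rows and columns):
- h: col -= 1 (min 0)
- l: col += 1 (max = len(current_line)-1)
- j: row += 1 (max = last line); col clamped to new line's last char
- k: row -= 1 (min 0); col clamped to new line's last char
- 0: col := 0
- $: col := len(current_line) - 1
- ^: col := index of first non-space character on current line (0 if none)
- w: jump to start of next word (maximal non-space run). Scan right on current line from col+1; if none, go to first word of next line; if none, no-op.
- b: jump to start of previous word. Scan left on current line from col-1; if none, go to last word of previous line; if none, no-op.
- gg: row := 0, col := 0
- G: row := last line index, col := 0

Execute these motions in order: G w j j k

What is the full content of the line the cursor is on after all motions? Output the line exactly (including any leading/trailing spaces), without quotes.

Answer: rock  cyan zero

Derivation:
After 1 (G): row=2 col=0 char='t'
After 2 (w): row=2 col=4 char='s'
After 3 (j): row=2 col=4 char='s'
After 4 (j): row=2 col=4 char='s'
After 5 (k): row=1 col=4 char='_'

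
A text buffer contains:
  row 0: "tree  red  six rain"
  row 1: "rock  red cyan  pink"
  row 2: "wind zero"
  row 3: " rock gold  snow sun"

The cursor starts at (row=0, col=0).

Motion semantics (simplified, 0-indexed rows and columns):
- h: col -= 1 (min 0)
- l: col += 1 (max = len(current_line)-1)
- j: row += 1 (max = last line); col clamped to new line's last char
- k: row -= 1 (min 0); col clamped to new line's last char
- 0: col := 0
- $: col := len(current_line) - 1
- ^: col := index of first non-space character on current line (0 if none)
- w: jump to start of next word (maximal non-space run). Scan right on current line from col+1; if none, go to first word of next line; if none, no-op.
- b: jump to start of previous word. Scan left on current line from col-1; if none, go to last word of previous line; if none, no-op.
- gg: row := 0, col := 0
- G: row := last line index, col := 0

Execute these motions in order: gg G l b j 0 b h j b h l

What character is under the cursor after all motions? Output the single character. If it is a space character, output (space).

After 1 (gg): row=0 col=0 char='t'
After 2 (G): row=3 col=0 char='_'
After 3 (l): row=3 col=1 char='r'
After 4 (b): row=2 col=5 char='z'
After 5 (j): row=3 col=5 char='_'
After 6 (0): row=3 col=0 char='_'
After 7 (b): row=2 col=5 char='z'
After 8 (h): row=2 col=4 char='_'
After 9 (j): row=3 col=4 char='k'
After 10 (b): row=3 col=1 char='r'
After 11 (h): row=3 col=0 char='_'
After 12 (l): row=3 col=1 char='r'

Answer: r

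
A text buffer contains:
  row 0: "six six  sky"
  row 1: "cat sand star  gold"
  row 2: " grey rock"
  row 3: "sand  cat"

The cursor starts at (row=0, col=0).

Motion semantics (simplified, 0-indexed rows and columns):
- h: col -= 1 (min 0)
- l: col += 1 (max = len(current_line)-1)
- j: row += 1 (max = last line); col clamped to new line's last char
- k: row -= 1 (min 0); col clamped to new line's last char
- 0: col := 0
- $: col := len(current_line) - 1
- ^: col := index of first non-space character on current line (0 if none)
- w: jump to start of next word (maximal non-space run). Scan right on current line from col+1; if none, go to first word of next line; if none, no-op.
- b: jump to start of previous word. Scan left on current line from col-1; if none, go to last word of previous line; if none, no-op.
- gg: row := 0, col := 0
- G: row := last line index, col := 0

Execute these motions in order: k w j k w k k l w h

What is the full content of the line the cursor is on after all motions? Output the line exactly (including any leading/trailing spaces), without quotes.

Answer: cat sand star  gold

Derivation:
After 1 (k): row=0 col=0 char='s'
After 2 (w): row=0 col=4 char='s'
After 3 (j): row=1 col=4 char='s'
After 4 (k): row=0 col=4 char='s'
After 5 (w): row=0 col=9 char='s'
After 6 (k): row=0 col=9 char='s'
After 7 (k): row=0 col=9 char='s'
After 8 (l): row=0 col=10 char='k'
After 9 (w): row=1 col=0 char='c'
After 10 (h): row=1 col=0 char='c'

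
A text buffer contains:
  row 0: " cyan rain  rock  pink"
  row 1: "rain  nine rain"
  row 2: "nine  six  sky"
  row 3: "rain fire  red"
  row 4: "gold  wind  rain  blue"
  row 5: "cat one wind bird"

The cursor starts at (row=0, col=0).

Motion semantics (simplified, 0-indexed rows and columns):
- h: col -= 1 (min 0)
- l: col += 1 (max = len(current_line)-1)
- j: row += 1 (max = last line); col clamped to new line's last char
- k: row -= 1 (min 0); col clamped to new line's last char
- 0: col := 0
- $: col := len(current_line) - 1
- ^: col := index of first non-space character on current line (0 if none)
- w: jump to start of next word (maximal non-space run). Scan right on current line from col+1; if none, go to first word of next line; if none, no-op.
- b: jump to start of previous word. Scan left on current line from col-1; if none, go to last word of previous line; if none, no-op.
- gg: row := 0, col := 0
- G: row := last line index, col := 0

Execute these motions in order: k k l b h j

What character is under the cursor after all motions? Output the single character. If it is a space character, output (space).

Answer: r

Derivation:
After 1 (k): row=0 col=0 char='_'
After 2 (k): row=0 col=0 char='_'
After 3 (l): row=0 col=1 char='c'
After 4 (b): row=0 col=1 char='c'
After 5 (h): row=0 col=0 char='_'
After 6 (j): row=1 col=0 char='r'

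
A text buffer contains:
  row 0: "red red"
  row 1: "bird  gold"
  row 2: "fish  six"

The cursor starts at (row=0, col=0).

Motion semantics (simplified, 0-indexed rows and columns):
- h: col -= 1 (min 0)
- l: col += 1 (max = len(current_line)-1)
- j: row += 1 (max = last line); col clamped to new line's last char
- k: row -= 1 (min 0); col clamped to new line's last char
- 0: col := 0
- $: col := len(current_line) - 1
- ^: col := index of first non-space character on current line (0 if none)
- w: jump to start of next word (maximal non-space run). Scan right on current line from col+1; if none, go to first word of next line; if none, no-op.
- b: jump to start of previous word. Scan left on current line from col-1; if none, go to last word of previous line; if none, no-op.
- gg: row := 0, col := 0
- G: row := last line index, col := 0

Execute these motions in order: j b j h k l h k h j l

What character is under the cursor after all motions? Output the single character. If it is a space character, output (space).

Answer: d

Derivation:
After 1 (j): row=1 col=0 char='b'
After 2 (b): row=0 col=4 char='r'
After 3 (j): row=1 col=4 char='_'
After 4 (h): row=1 col=3 char='d'
After 5 (k): row=0 col=3 char='_'
After 6 (l): row=0 col=4 char='r'
After 7 (h): row=0 col=3 char='_'
After 8 (k): row=0 col=3 char='_'
After 9 (h): row=0 col=2 char='d'
After 10 (j): row=1 col=2 char='r'
After 11 (l): row=1 col=3 char='d'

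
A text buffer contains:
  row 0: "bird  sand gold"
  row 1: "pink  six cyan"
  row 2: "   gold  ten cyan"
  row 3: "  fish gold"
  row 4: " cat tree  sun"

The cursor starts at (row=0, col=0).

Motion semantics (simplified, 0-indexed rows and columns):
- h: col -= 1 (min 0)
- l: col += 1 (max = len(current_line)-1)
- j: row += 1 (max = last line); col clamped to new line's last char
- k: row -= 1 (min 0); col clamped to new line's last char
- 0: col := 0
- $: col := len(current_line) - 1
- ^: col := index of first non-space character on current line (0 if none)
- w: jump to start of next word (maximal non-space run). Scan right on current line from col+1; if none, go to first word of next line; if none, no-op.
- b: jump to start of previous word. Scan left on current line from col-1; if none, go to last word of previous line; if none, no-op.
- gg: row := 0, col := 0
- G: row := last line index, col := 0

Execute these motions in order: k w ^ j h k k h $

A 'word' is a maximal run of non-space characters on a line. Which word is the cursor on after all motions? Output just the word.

Answer: gold

Derivation:
After 1 (k): row=0 col=0 char='b'
After 2 (w): row=0 col=6 char='s'
After 3 (^): row=0 col=0 char='b'
After 4 (j): row=1 col=0 char='p'
After 5 (h): row=1 col=0 char='p'
After 6 (k): row=0 col=0 char='b'
After 7 (k): row=0 col=0 char='b'
After 8 (h): row=0 col=0 char='b'
After 9 ($): row=0 col=14 char='d'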